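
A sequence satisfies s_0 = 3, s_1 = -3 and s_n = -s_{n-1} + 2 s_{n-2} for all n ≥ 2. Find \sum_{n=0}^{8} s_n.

s_2 = -(-3) + 2*3 = 9
s_3 = -9 + 2*(-3) = -15
s_4 = -(-15) + 2*9 = 33
s_5 = -33 + 2*(-15) = -63
s_6 = -(-63) + 2*33 = 129
s_7 = -129 + 2*(-63) = -255
s_8 = -(-255) + 2*129 = 513
Sum = 3 + (-3) + 9 + (-15) + 33 + (-63) + 129 + (-255) + 513 = 351

351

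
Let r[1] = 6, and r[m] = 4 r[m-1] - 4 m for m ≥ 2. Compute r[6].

2968

r[2] = 4(6) - 8 = 16
r[3] = 4(16) - 12 = 52
r[4] = 4(52) - 16 = 192
r[5] = 4(192) - 20 = 748
r[6] = 4(748) - 24 = 2968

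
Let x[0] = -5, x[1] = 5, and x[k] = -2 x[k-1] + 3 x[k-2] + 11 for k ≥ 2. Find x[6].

-1308

x[2] = -2*5 + 3*(-5) + 11 = -14
x[3] = -2*(-14) + 3*5 + 11 = 54
x[4] = -2*54 + 3*(-14) + 11 = -139
x[5] = -2*(-139) + 3*54 + 11 = 451
x[6] = -2*451 + 3*(-139) + 11 = -1308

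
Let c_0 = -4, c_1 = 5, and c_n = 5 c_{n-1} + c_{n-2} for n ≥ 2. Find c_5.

c_2 = 5(5) + (-4) = 21
c_3 = 5(21) + 5 = 110
c_4 = 5(110) + 21 = 571
c_5 = 5(571) + 110 = 2965

2965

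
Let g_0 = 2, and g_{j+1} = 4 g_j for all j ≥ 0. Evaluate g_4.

g_1 = 4*2 = 8
g_2 = 4*8 = 32
g_3 = 4*32 = 128
g_4 = 4*128 = 512

512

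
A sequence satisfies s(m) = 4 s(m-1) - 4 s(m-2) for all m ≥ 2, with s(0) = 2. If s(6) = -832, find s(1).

Let s(1) = y.
s(2) = -8 + 4y
s(3) = -32 + 12y
s(4) = -96 + 32y
s(5) = -256 + 80y
s(6) = -640 + 192y
So -640 + 192y = -832, giving y = -1.

-1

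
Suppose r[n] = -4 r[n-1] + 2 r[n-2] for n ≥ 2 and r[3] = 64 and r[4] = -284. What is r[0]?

Rearranging, r[n-2] = (r[n] + 4 r[n-1]) / 2.
r[2] = (-284 + 4(64)) / 2 = -28/2 = -14
r[1] = (64 + 4(-14)) / 2 = 8/2 = 4
r[0] = (-14 + 4(4)) / 2 = 2/2 = 1

1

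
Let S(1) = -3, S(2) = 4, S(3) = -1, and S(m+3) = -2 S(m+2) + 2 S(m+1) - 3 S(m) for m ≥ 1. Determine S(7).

-451

S(4) = -2(-1) + 2(4) - 3(-3) = 19
S(5) = -2(19) + 2(-1) - 3(4) = -52
S(6) = -2(-52) + 2(19) - 3(-1) = 145
S(7) = -2(145) + 2(-52) - 3(19) = -451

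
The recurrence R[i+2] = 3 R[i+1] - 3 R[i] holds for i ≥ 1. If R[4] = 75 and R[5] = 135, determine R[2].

5

Rearranging, R[i-2] = (R[i] - 3 R[i-1]) / -3.
R[3] = (135 - 3*75) / -3 = -90/-3 = 30
R[2] = (75 - 3*30) / -3 = -15/-3 = 5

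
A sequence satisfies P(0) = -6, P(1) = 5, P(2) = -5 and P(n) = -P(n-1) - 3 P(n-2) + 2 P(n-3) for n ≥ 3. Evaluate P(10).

P(3) = -(-5) - 3*5 + 2*(-6) = -22
P(4) = -(-22) - 3*(-5) + 2*5 = 47
P(5) = -47 - 3*(-22) + 2*(-5) = 9
P(6) = -9 - 3*47 + 2*(-22) = -194
P(7) = -(-194) - 3*9 + 2*47 = 261
P(8) = -261 - 3*(-194) + 2*9 = 339
P(9) = -339 - 3*261 + 2*(-194) = -1510
P(10) = -(-1510) - 3*339 + 2*261 = 1015

1015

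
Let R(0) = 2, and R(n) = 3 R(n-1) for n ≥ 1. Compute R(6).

1458

R(1) = 3*2 = 6
R(2) = 3*6 = 18
R(3) = 3*18 = 54
R(4) = 3*54 = 162
R(5) = 3*162 = 486
R(6) = 3*486 = 1458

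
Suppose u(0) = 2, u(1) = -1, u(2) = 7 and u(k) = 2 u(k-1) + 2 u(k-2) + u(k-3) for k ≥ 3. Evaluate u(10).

21217

u(3) = 2·7 + 2·(-1) + 2 = 14
u(4) = 2·14 + 2·7 + (-1) = 41
u(5) = 2·41 + 2·14 + 7 = 117
u(6) = 2·117 + 2·41 + 14 = 330
u(7) = 2·330 + 2·117 + 41 = 935
u(8) = 2·935 + 2·330 + 117 = 2647
u(9) = 2·2647 + 2·935 + 330 = 7494
u(10) = 2·7494 + 2·2647 + 935 = 21217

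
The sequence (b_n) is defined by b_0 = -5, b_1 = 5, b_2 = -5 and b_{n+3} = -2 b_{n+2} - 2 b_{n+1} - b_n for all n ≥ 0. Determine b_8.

b_3 = -2*(-5) - 2*5 - (-5) = 5
b_4 = -2*5 - 2*(-5) - 5 = -5
b_5 = -2*(-5) - 2*5 - (-5) = 5
b_6 = -2*5 - 2*(-5) - 5 = -5
b_7 = -2*(-5) - 2*5 - (-5) = 5
b_8 = -2*5 - 2*(-5) - 5 = -5

-5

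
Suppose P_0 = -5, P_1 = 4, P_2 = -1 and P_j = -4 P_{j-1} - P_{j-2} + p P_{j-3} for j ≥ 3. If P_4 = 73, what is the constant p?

P_3 = -5p
P_4 = 1 + 24p
So 1 + 24p = 73, giving p = 3.

3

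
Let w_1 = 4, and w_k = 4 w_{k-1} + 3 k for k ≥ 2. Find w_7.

25933

w_2 = 4(4) + 6 = 22
w_3 = 4(22) + 9 = 97
w_4 = 4(97) + 12 = 400
w_5 = 4(400) + 15 = 1615
w_6 = 4(1615) + 18 = 6478
w_7 = 4(6478) + 21 = 25933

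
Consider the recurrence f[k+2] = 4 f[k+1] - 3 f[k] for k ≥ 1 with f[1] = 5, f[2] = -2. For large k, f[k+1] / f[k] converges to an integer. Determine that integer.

The characteristic equation is r^2 - 4r + 3 = 0, which factors as (r - 3)(r - 1) = 0.
So the roots are 3 and 1. Since |3| > |1| and the coefficient of 3^k is non-zero, the ratio tends to 3.

3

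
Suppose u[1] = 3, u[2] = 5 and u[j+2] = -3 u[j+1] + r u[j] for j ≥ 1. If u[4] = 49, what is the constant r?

-1

u[3] = -15 + 3r
u[4] = 45 - 4r
So 45 - 4r = 49, giving r = -1.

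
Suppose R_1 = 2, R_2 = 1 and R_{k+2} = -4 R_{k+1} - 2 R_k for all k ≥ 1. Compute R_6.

356

R_3 = -4·1 - 2·2 = -8
R_4 = -4·(-8) - 2·1 = 30
R_5 = -4·30 - 2·(-8) = -104
R_6 = -4·(-104) - 2·30 = 356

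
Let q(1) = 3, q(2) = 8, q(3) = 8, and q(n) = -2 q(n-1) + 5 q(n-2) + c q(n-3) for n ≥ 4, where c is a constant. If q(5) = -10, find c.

q(4) = 24 + 3c
q(5) = -8 + 2c
So -8 + 2c = -10, giving c = -1.

-1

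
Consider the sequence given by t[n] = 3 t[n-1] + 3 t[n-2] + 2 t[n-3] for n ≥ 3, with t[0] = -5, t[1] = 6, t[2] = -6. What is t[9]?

t[3] = 3*(-6) + 3*6 + 2*(-5) = -10
t[4] = 3*(-10) + 3*(-6) + 2*6 = -36
t[5] = 3*(-36) + 3*(-10) + 2*(-6) = -150
t[6] = 3*(-150) + 3*(-36) + 2*(-10) = -578
t[7] = 3*(-578) + 3*(-150) + 2*(-36) = -2256
t[8] = 3*(-2256) + 3*(-578) + 2*(-150) = -8802
t[9] = 3*(-8802) + 3*(-2256) + 2*(-578) = -34330

-34330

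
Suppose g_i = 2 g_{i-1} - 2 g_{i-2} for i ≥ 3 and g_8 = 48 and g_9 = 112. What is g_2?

Rearranging, g_{i-2} = (g_i - 2 g_{i-1}) / -2.
g_7 = (112 - 2(48)) / -2 = 16/-2 = -8
g_6 = (48 - 2(-8)) / -2 = 64/-2 = -32
g_5 = (-8 - 2(-32)) / -2 = 56/-2 = -28
g_4 = (-32 - 2(-28)) / -2 = 24/-2 = -12
g_3 = (-28 - 2(-12)) / -2 = -4/-2 = 2
g_2 = (-12 - 2(2)) / -2 = -16/-2 = 8

8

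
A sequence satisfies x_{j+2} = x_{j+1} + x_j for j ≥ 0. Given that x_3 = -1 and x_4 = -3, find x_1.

Rearranging, x_{j-2} = x_j - x_{j-1}.
x_2 = -3 - (-1) = -2
x_1 = -1 - (-2) = 1

1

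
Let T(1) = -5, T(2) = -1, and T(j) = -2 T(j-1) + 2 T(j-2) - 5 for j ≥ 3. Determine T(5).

-69

T(3) = -2·(-1) + 2·(-5) - 5 = -13
T(4) = -2·(-13) + 2·(-1) - 5 = 19
T(5) = -2·19 + 2·(-13) - 5 = -69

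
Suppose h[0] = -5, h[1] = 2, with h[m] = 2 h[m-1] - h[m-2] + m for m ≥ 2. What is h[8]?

163

h[2] = 2·2 - (-5) + 2 = 11
h[3] = 2·11 - 2 + 3 = 23
h[4] = 2·23 - 11 + 4 = 39
h[5] = 2·39 - 23 + 5 = 60
h[6] = 2·60 - 39 + 6 = 87
h[7] = 2·87 - 60 + 7 = 121
h[8] = 2·121 - 87 + 8 = 163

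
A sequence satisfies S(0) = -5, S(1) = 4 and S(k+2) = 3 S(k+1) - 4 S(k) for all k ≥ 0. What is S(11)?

18704

S(2) = 3(4) - 4(-5) = 32
S(3) = 3(32) - 4(4) = 80
S(4) = 3(80) - 4(32) = 112
S(5) = 3(112) - 4(80) = 16
S(6) = 3(16) - 4(112) = -400
S(7) = 3(-400) - 4(16) = -1264
S(8) = 3(-1264) - 4(-400) = -2192
S(9) = 3(-2192) - 4(-1264) = -1520
S(10) = 3(-1520) - 4(-2192) = 4208
S(11) = 3(4208) - 4(-1520) = 18704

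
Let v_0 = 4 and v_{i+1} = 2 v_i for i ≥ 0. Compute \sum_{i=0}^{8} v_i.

2044

v_1 = 2*4 = 8
v_2 = 2*8 = 16
v_3 = 2*16 = 32
v_4 = 2*32 = 64
v_5 = 2*64 = 128
v_6 = 2*128 = 256
v_7 = 2*256 = 512
v_8 = 2*512 = 1024
Sum = 4 + 8 + 16 + 32 + 64 + 128 + 256 + 512 + 1024 = 2044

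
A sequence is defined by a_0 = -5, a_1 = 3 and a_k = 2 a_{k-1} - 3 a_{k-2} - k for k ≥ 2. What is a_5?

a_2 = 2·3 - 3·(-5) - 2 = 19
a_3 = 2·19 - 3·3 - 3 = 26
a_4 = 2·26 - 3·19 - 4 = -9
a_5 = 2·(-9) - 3·26 - 5 = -101

-101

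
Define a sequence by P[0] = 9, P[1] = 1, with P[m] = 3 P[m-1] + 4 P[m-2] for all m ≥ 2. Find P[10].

2097159

P[2] = 3(1) + 4(9) = 39
P[3] = 3(39) + 4(1) = 121
P[4] = 3(121) + 4(39) = 519
P[5] = 3(519) + 4(121) = 2041
P[6] = 3(2041) + 4(519) = 8199
P[7] = 3(8199) + 4(2041) = 32761
P[8] = 3(32761) + 4(8199) = 131079
P[9] = 3(131079) + 4(32761) = 524281
P[10] = 3(524281) + 4(131079) = 2097159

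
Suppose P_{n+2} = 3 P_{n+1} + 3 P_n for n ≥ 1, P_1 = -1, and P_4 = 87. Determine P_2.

8

Let P_2 = y.
P_3 = -3 + 3y
P_4 = -9 + 12y
So -9 + 12y = 87, giving y = 8.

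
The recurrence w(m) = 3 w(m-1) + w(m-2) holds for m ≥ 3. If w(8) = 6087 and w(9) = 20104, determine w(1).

7

Rearranging, w(m-2) = w(m) - 3 w(m-1).
w(7) = 20104 - 3*6087 = 1843
w(6) = 6087 - 3*1843 = 558
w(5) = 1843 - 3*558 = 169
w(4) = 558 - 3*169 = 51
w(3) = 169 - 3*51 = 16
w(2) = 51 - 3*16 = 3
w(1) = 16 - 3*3 = 7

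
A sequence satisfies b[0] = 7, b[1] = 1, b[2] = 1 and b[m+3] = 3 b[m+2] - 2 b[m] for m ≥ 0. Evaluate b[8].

-2267

b[3] = 3(1) - 2(7) = -11
b[4] = 3(-11) - 2(1) = -35
b[5] = 3(-35) - 2(1) = -107
b[6] = 3(-107) - 2(-11) = -299
b[7] = 3(-299) - 2(-35) = -827
b[8] = 3(-827) - 2(-107) = -2267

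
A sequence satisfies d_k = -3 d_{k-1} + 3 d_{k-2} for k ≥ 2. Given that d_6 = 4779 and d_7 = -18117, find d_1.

-5

Rearranging, d_{k-2} = (d_k + 3 d_{k-1}) / 3.
d_5 = (-18117 + 3·4779) / 3 = -3780/3 = -1260
d_4 = (4779 + 3·(-1260)) / 3 = 999/3 = 333
d_3 = (-1260 + 3·333) / 3 = -261/3 = -87
d_2 = (333 + 3·(-87)) / 3 = 72/3 = 24
d_1 = (-87 + 3·24) / 3 = -15/3 = -5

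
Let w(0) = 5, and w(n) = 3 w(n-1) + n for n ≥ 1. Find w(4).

463

w(1) = 3*5 + 1 = 16
w(2) = 3*16 + 2 = 50
w(3) = 3*50 + 3 = 153
w(4) = 3*153 + 4 = 463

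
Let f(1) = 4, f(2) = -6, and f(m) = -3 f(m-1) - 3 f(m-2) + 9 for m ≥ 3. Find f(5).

f(3) = -3(-6) - 3(4) + 9 = 15
f(4) = -3(15) - 3(-6) + 9 = -18
f(5) = -3(-18) - 3(15) + 9 = 18

18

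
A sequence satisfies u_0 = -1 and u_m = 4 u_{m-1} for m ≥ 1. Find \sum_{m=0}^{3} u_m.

u_1 = 4*(-1) = -4
u_2 = 4*(-4) = -16
u_3 = 4*(-16) = -64
Sum = (-1) + (-4) + (-16) + (-64) = -85

-85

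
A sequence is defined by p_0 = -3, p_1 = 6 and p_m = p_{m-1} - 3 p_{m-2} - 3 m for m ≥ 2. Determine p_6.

p_2 = 6 - 3·(-3) - 6 = 9
p_3 = 9 - 3·6 - 9 = -18
p_4 = (-18) - 3·9 - 12 = -57
p_5 = (-57) - 3·(-18) - 15 = -18
p_6 = (-18) - 3·(-57) - 18 = 135

135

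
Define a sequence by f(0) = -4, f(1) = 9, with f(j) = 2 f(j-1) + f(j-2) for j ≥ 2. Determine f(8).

f(2) = 2(9) + (-4) = 14
f(3) = 2(14) + 9 = 37
f(4) = 2(37) + 14 = 88
f(5) = 2(88) + 37 = 213
f(6) = 2(213) + 88 = 514
f(7) = 2(514) + 213 = 1241
f(8) = 2(1241) + 514 = 2996

2996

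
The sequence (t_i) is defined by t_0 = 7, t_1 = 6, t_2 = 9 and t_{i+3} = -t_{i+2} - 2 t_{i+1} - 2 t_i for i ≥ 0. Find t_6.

t_3 = -9 - 2*6 - 2*7 = -35
t_4 = -(-35) - 2*9 - 2*6 = 5
t_5 = -5 - 2*(-35) - 2*9 = 47
t_6 = -47 - 2*5 - 2*(-35) = 13

13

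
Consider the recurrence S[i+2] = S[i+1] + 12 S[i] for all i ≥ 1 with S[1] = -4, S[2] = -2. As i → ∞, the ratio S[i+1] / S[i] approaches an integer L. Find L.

The characteristic equation is r^2 - r - 12 = 0, which factors as (r - 4)(r + 3) = 0.
So the roots are 4 and -3. Since |4| > |-3| and the coefficient of 4^i is non-zero, the ratio tends to 4.

4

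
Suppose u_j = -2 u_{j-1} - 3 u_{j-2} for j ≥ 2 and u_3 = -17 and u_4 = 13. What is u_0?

Rearranging, u_{j-2} = (u_j + 2 u_{j-1}) / -3.
u_2 = (13 + 2*(-17)) / -3 = -21/-3 = 7
u_1 = (-17 + 2*7) / -3 = -3/-3 = 1
u_0 = (7 + 2*1) / -3 = 9/-3 = -3

-3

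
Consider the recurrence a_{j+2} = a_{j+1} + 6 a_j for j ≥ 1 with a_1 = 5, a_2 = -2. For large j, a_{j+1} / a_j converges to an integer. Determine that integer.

The characteristic equation is r^2 - r - 6 = 0, which factors as (r - 3)(r + 2) = 0.
So the roots are 3 and -2. Since |3| > |-2| and the coefficient of 3^j is non-zero, the ratio tends to 3.

3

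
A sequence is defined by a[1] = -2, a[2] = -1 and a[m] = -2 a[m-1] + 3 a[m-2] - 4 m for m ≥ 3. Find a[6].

a[3] = -2*(-1) + 3*(-2) - 12 = -16
a[4] = -2*(-16) + 3*(-1) - 16 = 13
a[5] = -2*13 + 3*(-16) - 20 = -94
a[6] = -2*(-94) + 3*13 - 24 = 203

203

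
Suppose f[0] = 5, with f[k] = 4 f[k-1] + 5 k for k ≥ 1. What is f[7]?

f[1] = 4·5 + 5 = 25
f[2] = 4·25 + 10 = 110
f[3] = 4·110 + 15 = 455
f[4] = 4·455 + 20 = 1840
f[5] = 4·1840 + 25 = 7385
f[6] = 4·7385 + 30 = 29570
f[7] = 4·29570 + 35 = 118315

118315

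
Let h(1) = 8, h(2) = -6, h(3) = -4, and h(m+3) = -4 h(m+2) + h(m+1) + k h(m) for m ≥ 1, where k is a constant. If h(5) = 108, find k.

h(4) = 10 + 8k
h(5) = -44 - 38k
So -44 - 38k = 108, giving k = -4.

-4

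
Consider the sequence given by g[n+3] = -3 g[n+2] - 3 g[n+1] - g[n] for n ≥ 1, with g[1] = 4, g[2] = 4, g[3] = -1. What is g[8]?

-179

g[4] = -3(-1) - 3(4) - 4 = -13
g[5] = -3(-13) - 3(-1) - 4 = 38
g[6] = -3(38) - 3(-13) - (-1) = -74
g[7] = -3(-74) - 3(38) - (-13) = 121
g[8] = -3(121) - 3(-74) - 38 = -179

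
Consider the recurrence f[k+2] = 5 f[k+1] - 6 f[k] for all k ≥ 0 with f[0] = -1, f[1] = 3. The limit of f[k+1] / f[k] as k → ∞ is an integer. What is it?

The characteristic equation is r^2 - 5r + 6 = 0, which factors as (r - 3)(r - 2) = 0.
So the roots are 3 and 2. Since |3| > |2| and the coefficient of 3^k is non-zero, the ratio tends to 3.

3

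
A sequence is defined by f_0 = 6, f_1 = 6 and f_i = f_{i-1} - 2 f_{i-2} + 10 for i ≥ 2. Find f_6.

f_2 = 6 - 2(6) + 10 = 4
f_3 = 4 - 2(6) + 10 = 2
f_4 = 2 - 2(4) + 10 = 4
f_5 = 4 - 2(2) + 10 = 10
f_6 = 10 - 2(4) + 10 = 12

12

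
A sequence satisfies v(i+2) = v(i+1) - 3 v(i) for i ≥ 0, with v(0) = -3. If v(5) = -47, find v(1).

-2

Let v(1) = x.
v(2) = 9 + x
v(3) = 9 - 2x
v(4) = -18 - 5x
v(5) = -45 + x
So -45 + x = -47, giving x = -2.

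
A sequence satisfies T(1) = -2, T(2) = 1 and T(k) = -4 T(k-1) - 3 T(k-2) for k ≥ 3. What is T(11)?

T(3) = -4·1 - 3·(-2) = 2
T(4) = -4·2 - 3·1 = -11
T(5) = -4·(-11) - 3·2 = 38
T(6) = -4·38 - 3·(-11) = -119
T(7) = -4·(-119) - 3·38 = 362
T(8) = -4·362 - 3·(-119) = -1091
T(9) = -4·(-1091) - 3·362 = 3278
T(10) = -4·3278 - 3·(-1091) = -9839
T(11) = -4·(-9839) - 3·3278 = 29522

29522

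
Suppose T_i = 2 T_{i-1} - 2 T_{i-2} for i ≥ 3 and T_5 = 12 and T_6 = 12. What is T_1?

Rearranging, T_{i-2} = (T_i - 2 T_{i-1}) / -2.
T_4 = (12 - 2(12)) / -2 = -12/-2 = 6
T_3 = (12 - 2(6)) / -2 = 0/-2 = 0
T_2 = (6 - 2(0)) / -2 = 6/-2 = -3
T_1 = (0 - 2(-3)) / -2 = 6/-2 = -3

-3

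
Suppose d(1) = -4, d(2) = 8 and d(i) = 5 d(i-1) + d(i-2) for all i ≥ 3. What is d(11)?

d(3) = 5(8) + (-4) = 36
d(4) = 5(36) + 8 = 188
d(5) = 5(188) + 36 = 976
d(6) = 5(976) + 188 = 5068
d(7) = 5(5068) + 976 = 26316
d(8) = 5(26316) + 5068 = 136648
d(9) = 5(136648) + 26316 = 709556
d(10) = 5(709556) + 136648 = 3684428
d(11) = 5(3684428) + 709556 = 19131696

19131696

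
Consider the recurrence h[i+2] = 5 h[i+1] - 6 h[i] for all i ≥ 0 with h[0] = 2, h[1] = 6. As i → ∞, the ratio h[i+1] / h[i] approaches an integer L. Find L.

The characteristic equation is r^2 - 5r + 6 = 0, which factors as (r - 3)(r - 2) = 0.
So the roots are 3 and 2. Since |3| > |2| and the coefficient of 3^i is non-zero, the ratio tends to 3.

3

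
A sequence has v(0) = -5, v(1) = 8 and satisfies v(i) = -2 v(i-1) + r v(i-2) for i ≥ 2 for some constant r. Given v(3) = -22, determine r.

-3

v(2) = -16 - 5r
v(3) = 32 + 18r
So 32 + 18r = -22, giving r = -3.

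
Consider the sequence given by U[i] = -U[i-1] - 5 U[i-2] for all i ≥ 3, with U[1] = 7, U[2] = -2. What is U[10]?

-9197

U[3] = -(-2) - 5*7 = -33
U[4] = -(-33) - 5*(-2) = 43
U[5] = -43 - 5*(-33) = 122
U[6] = -122 - 5*43 = -337
U[7] = -(-337) - 5*122 = -273
U[8] = -(-273) - 5*(-337) = 1958
U[9] = -1958 - 5*(-273) = -593
U[10] = -(-593) - 5*1958 = -9197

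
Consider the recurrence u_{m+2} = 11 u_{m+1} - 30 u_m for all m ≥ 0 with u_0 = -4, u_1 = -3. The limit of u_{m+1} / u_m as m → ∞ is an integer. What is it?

6

The characteristic equation is r^2 - 11r + 30 = 0, which factors as (r - 6)(r - 5) = 0.
So the roots are 6 and 5. Since |6| > |5| and the coefficient of 6^m is non-zero, the ratio tends to 6.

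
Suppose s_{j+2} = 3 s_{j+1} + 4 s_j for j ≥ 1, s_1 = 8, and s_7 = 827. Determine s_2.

Let s_2 = x.
s_3 = 32 + 3x
s_4 = 96 + 13x
s_5 = 416 + 51x
s_6 = 1632 + 205x
s_7 = 6560 + 819x
So 6560 + 819x = 827, giving x = -7.

-7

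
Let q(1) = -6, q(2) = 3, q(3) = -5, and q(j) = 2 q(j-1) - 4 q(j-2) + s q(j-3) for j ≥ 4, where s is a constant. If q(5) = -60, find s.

4

q(4) = -22 - 6s
q(5) = -24 - 9s
So -24 - 9s = -60, giving s = 4.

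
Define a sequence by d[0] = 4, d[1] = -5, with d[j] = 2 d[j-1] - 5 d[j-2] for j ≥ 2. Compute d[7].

-1135

d[2] = 2(-5) - 5(4) = -30
d[3] = 2(-30) - 5(-5) = -35
d[4] = 2(-35) - 5(-30) = 80
d[5] = 2(80) - 5(-35) = 335
d[6] = 2(335) - 5(80) = 270
d[7] = 2(270) - 5(335) = -1135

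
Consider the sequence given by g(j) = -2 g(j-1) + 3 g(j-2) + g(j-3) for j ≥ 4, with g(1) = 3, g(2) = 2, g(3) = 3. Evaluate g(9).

g(4) = -2·3 + 3·2 + 3 = 3
g(5) = -2·3 + 3·3 + 2 = 5
g(6) = -2·5 + 3·3 + 3 = 2
g(7) = -2·2 + 3·5 + 3 = 14
g(8) = -2·14 + 3·2 + 5 = -17
g(9) = -2·(-17) + 3·14 + 2 = 78

78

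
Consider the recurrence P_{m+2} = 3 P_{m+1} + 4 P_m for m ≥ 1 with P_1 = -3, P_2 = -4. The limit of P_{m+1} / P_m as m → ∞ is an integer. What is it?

The characteristic equation is r^2 - 3r - 4 = 0, which factors as (r - 4)(r + 1) = 0.
So the roots are 4 and -1. Since |4| > |-1| and the coefficient of 4^m is non-zero, the ratio tends to 4.

4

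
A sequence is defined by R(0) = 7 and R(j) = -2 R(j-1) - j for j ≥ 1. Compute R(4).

R(1) = -2*7 - 1 = -15
R(2) = -2*(-15) - 2 = 28
R(3) = -2*28 - 3 = -59
R(4) = -2*(-59) - 4 = 114

114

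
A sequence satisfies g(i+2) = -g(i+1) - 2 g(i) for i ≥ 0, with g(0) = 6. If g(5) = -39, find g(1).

3

Let g(1) = y.
g(2) = -12 - y
g(3) = 12 - y
g(4) = 12 + 3y
g(5) = -36 - y
So -36 - y = -39, giving y = 3.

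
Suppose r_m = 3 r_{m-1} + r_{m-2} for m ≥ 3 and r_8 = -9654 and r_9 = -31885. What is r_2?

Rearranging, r_{m-2} = r_m - 3 r_{m-1}.
r_7 = -31885 - 3(-9654) = -2923
r_6 = -9654 - 3(-2923) = -885
r_5 = -2923 - 3(-885) = -268
r_4 = -885 - 3(-268) = -81
r_3 = -268 - 3(-81) = -25
r_2 = -81 - 3(-25) = -6

-6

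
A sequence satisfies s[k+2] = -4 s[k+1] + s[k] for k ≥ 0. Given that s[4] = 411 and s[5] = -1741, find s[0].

3

Rearranging, s[k-2] = s[k] + 4 s[k-1].
s[3] = -1741 + 4*411 = -97
s[2] = 411 + 4*(-97) = 23
s[1] = -97 + 4*23 = -5
s[0] = 23 + 4*(-5) = 3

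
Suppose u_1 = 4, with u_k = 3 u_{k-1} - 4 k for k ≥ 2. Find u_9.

-6540

u_2 = 3(4) - 8 = 4
u_3 = 3(4) - 12 = 0
u_4 = 3(0) - 16 = -16
u_5 = 3(-16) - 20 = -68
u_6 = 3(-68) - 24 = -228
u_7 = 3(-228) - 28 = -712
u_8 = 3(-712) - 32 = -2168
u_9 = 3(-2168) - 36 = -6540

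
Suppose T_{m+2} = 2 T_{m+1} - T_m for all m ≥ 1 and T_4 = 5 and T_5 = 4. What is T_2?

Rearranging, T_{m-2} = -(T_m - 2 T_{m-1}).
T_3 = -(4 - 2·5) = 6
T_2 = -(5 - 2·6) = 7

7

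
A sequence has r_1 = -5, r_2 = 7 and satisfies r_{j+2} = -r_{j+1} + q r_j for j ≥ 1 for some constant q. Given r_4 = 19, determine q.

1

r_3 = -7 - 5q
r_4 = 7 + 12q
So 7 + 12q = 19, giving q = 1.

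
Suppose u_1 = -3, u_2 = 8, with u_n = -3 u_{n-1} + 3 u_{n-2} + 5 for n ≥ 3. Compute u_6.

u_3 = -3(8) + 3(-3) + 5 = -28
u_4 = -3(-28) + 3(8) + 5 = 113
u_5 = -3(113) + 3(-28) + 5 = -418
u_6 = -3(-418) + 3(113) + 5 = 1598

1598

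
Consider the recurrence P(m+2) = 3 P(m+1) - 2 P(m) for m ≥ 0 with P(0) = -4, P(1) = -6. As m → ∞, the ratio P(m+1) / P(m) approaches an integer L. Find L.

2

The characteristic equation is r^2 - 3r + 2 = 0, which factors as (r - 2)(r - 1) = 0.
So the roots are 2 and 1. Since |2| > |1| and the coefficient of 2^m is non-zero, the ratio tends to 2.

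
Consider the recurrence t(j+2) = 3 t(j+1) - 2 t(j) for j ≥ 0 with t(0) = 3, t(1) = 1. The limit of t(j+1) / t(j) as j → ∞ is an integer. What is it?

2

The characteristic equation is r^2 - 3r + 2 = 0, which factors as (r - 2)(r - 1) = 0.
So the roots are 2 and 1. Since |2| > |1| and the coefficient of 2^j is non-zero, the ratio tends to 2.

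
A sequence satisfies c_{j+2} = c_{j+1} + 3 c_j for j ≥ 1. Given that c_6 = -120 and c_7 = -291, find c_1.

Rearranging, c_{j-2} = (c_j - c_{j-1}) / 3.
c_5 = (-291 - (-120)) / 3 = -171/3 = -57
c_4 = (-120 - (-57)) / 3 = -63/3 = -21
c_3 = (-57 - (-21)) / 3 = -36/3 = -12
c_2 = (-21 - (-12)) / 3 = -9/3 = -3
c_1 = (-12 - (-3)) / 3 = -9/3 = -3

-3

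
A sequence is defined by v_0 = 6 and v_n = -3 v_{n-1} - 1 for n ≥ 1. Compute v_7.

v_1 = -3·6 - 1 = -19
v_2 = -3·(-19) - 1 = 56
v_3 = -3·56 - 1 = -169
v_4 = -3·(-169) - 1 = 506
v_5 = -3·506 - 1 = -1519
v_6 = -3·(-1519) - 1 = 4556
v_7 = -3·4556 - 1 = -13669

-13669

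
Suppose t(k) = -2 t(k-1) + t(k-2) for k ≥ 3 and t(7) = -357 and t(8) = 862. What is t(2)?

8

Rearranging, t(k-2) = t(k) + 2 t(k-1).
t(6) = 862 + 2(-357) = 148
t(5) = -357 + 2(148) = -61
t(4) = 148 + 2(-61) = 26
t(3) = -61 + 2(26) = -9
t(2) = 26 + 2(-9) = 8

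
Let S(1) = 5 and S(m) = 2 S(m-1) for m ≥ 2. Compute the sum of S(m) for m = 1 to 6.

S(2) = 2(5) = 10
S(3) = 2(10) = 20
S(4) = 2(20) = 40
S(5) = 2(40) = 80
S(6) = 2(80) = 160
Sum = 5 + 10 + 20 + 40 + 80 + 160 = 315

315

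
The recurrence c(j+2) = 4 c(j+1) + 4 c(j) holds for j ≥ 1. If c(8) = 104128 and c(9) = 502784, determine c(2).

3

Rearranging, c(j-2) = (c(j) - 4 c(j-1)) / 4.
c(7) = (502784 - 4(104128)) / 4 = 86272/4 = 21568
c(6) = (104128 - 4(21568)) / 4 = 17856/4 = 4464
c(5) = (21568 - 4(4464)) / 4 = 3712/4 = 928
c(4) = (4464 - 4(928)) / 4 = 752/4 = 188
c(3) = (928 - 4(188)) / 4 = 176/4 = 44
c(2) = (188 - 4(44)) / 4 = 12/4 = 3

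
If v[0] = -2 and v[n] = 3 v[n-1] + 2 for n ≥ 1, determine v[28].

-22876792454962

The fixed point is 2/(1 - 3) = -1, so v[n] + 1 = 3(v[n-1] + 1).
Hence v[n] = -1·3^n - 1.
v[28] = -1·3^{28} - 1 = -1·22876792454961 - 1 = -22876792454962.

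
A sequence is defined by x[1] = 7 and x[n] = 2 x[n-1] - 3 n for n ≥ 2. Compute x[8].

x[2] = 2·7 - 6 = 8
x[3] = 2·8 - 9 = 7
x[4] = 2·7 - 12 = 2
x[5] = 2·2 - 15 = -11
x[6] = 2·(-11) - 18 = -40
x[7] = 2·(-40) - 21 = -101
x[8] = 2·(-101) - 24 = -226

-226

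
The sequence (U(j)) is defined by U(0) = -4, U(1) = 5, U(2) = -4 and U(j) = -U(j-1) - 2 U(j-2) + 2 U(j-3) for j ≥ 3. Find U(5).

U(3) = -(-4) - 2·5 + 2·(-4) = -14
U(4) = -(-14) - 2·(-4) + 2·5 = 32
U(5) = -32 - 2·(-14) + 2·(-4) = -12

-12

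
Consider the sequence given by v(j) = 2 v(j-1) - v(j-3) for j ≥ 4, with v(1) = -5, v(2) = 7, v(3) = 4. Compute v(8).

91

v(4) = 2*4 - (-5) = 13
v(5) = 2*13 - 7 = 19
v(6) = 2*19 - 4 = 34
v(7) = 2*34 - 13 = 55
v(8) = 2*55 - 19 = 91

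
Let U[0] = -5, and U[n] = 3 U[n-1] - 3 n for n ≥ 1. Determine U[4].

U[1] = 3(-5) - 3 = -18
U[2] = 3(-18) - 6 = -60
U[3] = 3(-60) - 9 = -189
U[4] = 3(-189) - 12 = -579

-579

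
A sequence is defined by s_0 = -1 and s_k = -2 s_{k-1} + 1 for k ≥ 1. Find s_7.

s_1 = -2(-1) + 1 = 3
s_2 = -2(3) + 1 = -5
s_3 = -2(-5) + 1 = 11
s_4 = -2(11) + 1 = -21
s_5 = -2(-21) + 1 = 43
s_6 = -2(43) + 1 = -85
s_7 = -2(-85) + 1 = 171

171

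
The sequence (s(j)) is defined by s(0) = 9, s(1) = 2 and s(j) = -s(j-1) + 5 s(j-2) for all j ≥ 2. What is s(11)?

-243353

s(2) = -2 + 5*9 = 43
s(3) = -43 + 5*2 = -33
s(4) = -(-33) + 5*43 = 248
s(5) = -248 + 5*(-33) = -413
s(6) = -(-413) + 5*248 = 1653
s(7) = -1653 + 5*(-413) = -3718
s(8) = -(-3718) + 5*1653 = 11983
s(9) = -11983 + 5*(-3718) = -30573
s(10) = -(-30573) + 5*11983 = 90488
s(11) = -90488 + 5*(-30573) = -243353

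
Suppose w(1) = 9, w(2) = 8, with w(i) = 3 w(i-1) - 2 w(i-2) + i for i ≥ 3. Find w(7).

159

w(3) = 3*8 - 2*9 + 3 = 9
w(4) = 3*9 - 2*8 + 4 = 15
w(5) = 3*15 - 2*9 + 5 = 32
w(6) = 3*32 - 2*15 + 6 = 72
w(7) = 3*72 - 2*32 + 7 = 159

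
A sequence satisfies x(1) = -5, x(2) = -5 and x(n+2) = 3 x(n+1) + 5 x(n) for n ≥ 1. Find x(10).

-814805

x(3) = 3*(-5) + 5*(-5) = -40
x(4) = 3*(-40) + 5*(-5) = -145
x(5) = 3*(-145) + 5*(-40) = -635
x(6) = 3*(-635) + 5*(-145) = -2630
x(7) = 3*(-2630) + 5*(-635) = -11065
x(8) = 3*(-11065) + 5*(-2630) = -46345
x(9) = 3*(-46345) + 5*(-11065) = -194360
x(10) = 3*(-194360) + 5*(-46345) = -814805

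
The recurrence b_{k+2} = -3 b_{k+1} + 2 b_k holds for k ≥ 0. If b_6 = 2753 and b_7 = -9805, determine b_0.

1

Rearranging, b_{k-2} = (b_k + 3 b_{k-1}) / 2.
b_5 = (-9805 + 3*2753) / 2 = -1546/2 = -773
b_4 = (2753 + 3*(-773)) / 2 = 434/2 = 217
b_3 = (-773 + 3*217) / 2 = -122/2 = -61
b_2 = (217 + 3*(-61)) / 2 = 34/2 = 17
b_1 = (-61 + 3*17) / 2 = -10/2 = -5
b_0 = (17 + 3*(-5)) / 2 = 2/2 = 1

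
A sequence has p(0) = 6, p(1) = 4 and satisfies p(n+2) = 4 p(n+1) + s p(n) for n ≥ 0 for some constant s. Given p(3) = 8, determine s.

p(2) = 16 + 6s
p(3) = 64 + 28s
So 64 + 28s = 8, giving s = -2.

-2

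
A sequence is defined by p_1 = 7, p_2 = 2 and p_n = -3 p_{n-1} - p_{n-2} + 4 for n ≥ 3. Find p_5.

p_3 = -3(2) - 7 + 4 = -9
p_4 = -3(-9) - 2 + 4 = 29
p_5 = -3(29) - (-9) + 4 = -74

-74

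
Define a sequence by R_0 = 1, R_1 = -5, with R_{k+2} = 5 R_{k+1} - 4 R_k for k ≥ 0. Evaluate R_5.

R_2 = 5*(-5) - 4*1 = -29
R_3 = 5*(-29) - 4*(-5) = -125
R_4 = 5*(-125) - 4*(-29) = -509
R_5 = 5*(-509) - 4*(-125) = -2045

-2045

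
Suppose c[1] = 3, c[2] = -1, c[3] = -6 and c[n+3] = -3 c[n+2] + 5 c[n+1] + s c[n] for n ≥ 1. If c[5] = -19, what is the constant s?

-5

c[4] = 13 + 3s
c[5] = -69 - 10s
So -69 - 10s = -19, giving s = -5.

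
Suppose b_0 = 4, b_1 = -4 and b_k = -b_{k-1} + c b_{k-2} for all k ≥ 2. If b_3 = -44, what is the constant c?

5

b_2 = 4 + 4c
b_3 = -4 - 8c
So -4 - 8c = -44, giving c = 5.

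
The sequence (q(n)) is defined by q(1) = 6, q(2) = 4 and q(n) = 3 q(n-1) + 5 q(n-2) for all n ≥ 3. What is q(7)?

q(3) = 3*4 + 5*6 = 42
q(4) = 3*42 + 5*4 = 146
q(5) = 3*146 + 5*42 = 648
q(6) = 3*648 + 5*146 = 2674
q(7) = 3*2674 + 5*648 = 11262

11262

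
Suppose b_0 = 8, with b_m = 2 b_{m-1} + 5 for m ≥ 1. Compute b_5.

b_1 = 2*8 + 5 = 21
b_2 = 2*21 + 5 = 47
b_3 = 2*47 + 5 = 99
b_4 = 2*99 + 5 = 203
b_5 = 2*203 + 5 = 411

411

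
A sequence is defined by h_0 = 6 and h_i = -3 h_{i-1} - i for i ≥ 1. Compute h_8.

40594

h_1 = -3(6) - 1 = -19
h_2 = -3(-19) - 2 = 55
h_3 = -3(55) - 3 = -168
h_4 = -3(-168) - 4 = 500
h_5 = -3(500) - 5 = -1505
h_6 = -3(-1505) - 6 = 4509
h_7 = -3(4509) - 7 = -13534
h_8 = -3(-13534) - 8 = 40594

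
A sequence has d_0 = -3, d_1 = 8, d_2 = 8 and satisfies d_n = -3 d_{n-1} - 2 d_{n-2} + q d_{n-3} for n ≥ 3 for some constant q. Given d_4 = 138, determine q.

d_3 = -40 - 3q
d_4 = 104 + 17q
So 104 + 17q = 138, giving q = 2.

2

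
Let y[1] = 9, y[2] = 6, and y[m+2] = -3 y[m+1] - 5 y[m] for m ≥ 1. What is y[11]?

-45738

y[3] = -3·6 - 5·9 = -63
y[4] = -3·(-63) - 5·6 = 159
y[5] = -3·159 - 5·(-63) = -162
y[6] = -3·(-162) - 5·159 = -309
y[7] = -3·(-309) - 5·(-162) = 1737
y[8] = -3·1737 - 5·(-309) = -3666
y[9] = -3·(-3666) - 5·1737 = 2313
y[10] = -3·2313 - 5·(-3666) = 11391
y[11] = -3·11391 - 5·2313 = -45738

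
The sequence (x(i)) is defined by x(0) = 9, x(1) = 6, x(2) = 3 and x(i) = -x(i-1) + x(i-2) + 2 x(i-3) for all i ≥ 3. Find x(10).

114

x(3) = -3 + 6 + 2*9 = 21
x(4) = -21 + 3 + 2*6 = -6
x(5) = -(-6) + 21 + 2*3 = 33
x(6) = -33 + (-6) + 2*21 = 3
x(7) = -3 + 33 + 2*(-6) = 18
x(8) = -18 + 3 + 2*33 = 51
x(9) = -51 + 18 + 2*3 = -27
x(10) = -(-27) + 51 + 2*18 = 114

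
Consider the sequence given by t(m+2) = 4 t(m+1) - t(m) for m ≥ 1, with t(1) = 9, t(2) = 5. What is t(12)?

1461751

t(3) = 4·5 - 9 = 11
t(4) = 4·11 - 5 = 39
t(5) = 4·39 - 11 = 145
t(6) = 4·145 - 39 = 541
t(7) = 4·541 - 145 = 2019
t(8) = 4·2019 - 541 = 7535
t(9) = 4·7535 - 2019 = 28121
t(10) = 4·28121 - 7535 = 104949
t(11) = 4·104949 - 28121 = 391675
t(12) = 4·391675 - 104949 = 1461751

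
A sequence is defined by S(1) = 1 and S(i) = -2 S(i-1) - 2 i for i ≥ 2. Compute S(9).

534

S(2) = -2·1 - 4 = -6
S(3) = -2·(-6) - 6 = 6
S(4) = -2·6 - 8 = -20
S(5) = -2·(-20) - 10 = 30
S(6) = -2·30 - 12 = -72
S(7) = -2·(-72) - 14 = 130
S(8) = -2·130 - 16 = -276
S(9) = -2·(-276) - 18 = 534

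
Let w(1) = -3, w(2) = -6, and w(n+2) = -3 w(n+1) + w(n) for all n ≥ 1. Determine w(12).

w(3) = -3·(-6) + (-3) = 15
w(4) = -3·15 + (-6) = -51
w(5) = -3·(-51) + 15 = 168
w(6) = -3·168 + (-51) = -555
w(7) = -3·(-555) + 168 = 1833
w(8) = -3·1833 + (-555) = -6054
w(9) = -3·(-6054) + 1833 = 19995
w(10) = -3·19995 + (-6054) = -66039
w(11) = -3·(-66039) + 19995 = 218112
w(12) = -3·218112 + (-66039) = -720375

-720375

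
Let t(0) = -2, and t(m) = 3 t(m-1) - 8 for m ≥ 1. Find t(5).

t(1) = 3(-2) - 8 = -14
t(2) = 3(-14) - 8 = -50
t(3) = 3(-50) - 8 = -158
t(4) = 3(-158) - 8 = -482
t(5) = 3(-482) - 8 = -1454

-1454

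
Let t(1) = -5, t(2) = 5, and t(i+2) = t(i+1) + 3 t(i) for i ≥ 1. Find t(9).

t(3) = 5 + 3(-5) = -10
t(4) = (-10) + 3(5) = 5
t(5) = 5 + 3(-10) = -25
t(6) = (-25) + 3(5) = -10
t(7) = (-10) + 3(-25) = -85
t(8) = (-85) + 3(-10) = -115
t(9) = (-115) + 3(-85) = -370

-370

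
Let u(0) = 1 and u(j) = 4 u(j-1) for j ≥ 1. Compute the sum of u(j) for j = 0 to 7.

u(1) = 4·1 = 4
u(2) = 4·4 = 16
u(3) = 4·16 = 64
u(4) = 4·64 = 256
u(5) = 4·256 = 1024
u(6) = 4·1024 = 4096
u(7) = 4·4096 = 16384
Sum = 1 + 4 + 16 + 64 + 256 + 1024 + 4096 + 16384 = 21845

21845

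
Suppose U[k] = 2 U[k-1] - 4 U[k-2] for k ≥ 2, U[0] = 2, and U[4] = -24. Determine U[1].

Let U[1] = x.
U[2] = -8 + 2x
U[3] = -16
U[4] = -8x
So -8x = -24, giving x = 3.

3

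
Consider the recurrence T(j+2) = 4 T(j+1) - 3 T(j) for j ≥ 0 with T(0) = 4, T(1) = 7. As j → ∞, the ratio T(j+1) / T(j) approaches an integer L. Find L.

The characteristic equation is r^2 - 4r + 3 = 0, which factors as (r - 3)(r - 1) = 0.
So the roots are 3 and 1. Since |3| > |1| and the coefficient of 3^j is non-zero, the ratio tends to 3.

3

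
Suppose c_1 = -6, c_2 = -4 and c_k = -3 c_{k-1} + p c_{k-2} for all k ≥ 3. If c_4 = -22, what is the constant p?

1

c_3 = 12 - 6p
c_4 = -36 + 14p
So -36 + 14p = -22, giving p = 1.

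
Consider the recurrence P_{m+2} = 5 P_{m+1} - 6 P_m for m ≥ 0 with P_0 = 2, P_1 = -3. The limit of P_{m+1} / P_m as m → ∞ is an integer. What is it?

The characteristic equation is r^2 - 5r + 6 = 0, which factors as (r - 3)(r - 2) = 0.
So the roots are 3 and 2. Since |3| > |2| and the coefficient of 3^m is non-zero, the ratio tends to 3.

3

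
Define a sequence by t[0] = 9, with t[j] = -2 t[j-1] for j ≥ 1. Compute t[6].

576

t[1] = -2·9 = -18
t[2] = -2·(-18) = 36
t[3] = -2·36 = -72
t[4] = -2·(-72) = 144
t[5] = -2·144 = -288
t[6] = -2·(-288) = 576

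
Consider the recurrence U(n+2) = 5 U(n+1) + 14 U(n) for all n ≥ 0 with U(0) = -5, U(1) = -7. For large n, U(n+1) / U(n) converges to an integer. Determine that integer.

7

The characteristic equation is r^2 - 5r - 14 = 0, which factors as (r - 7)(r + 2) = 0.
So the roots are 7 and -2. Since |7| > |-2| and the coefficient of 7^n is non-zero, the ratio tends to 7.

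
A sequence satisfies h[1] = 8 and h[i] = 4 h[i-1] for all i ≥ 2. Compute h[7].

h[2] = 4·8 = 32
h[3] = 4·32 = 128
h[4] = 4·128 = 512
h[5] = 4·512 = 2048
h[6] = 4·2048 = 8192
h[7] = 4·8192 = 32768

32768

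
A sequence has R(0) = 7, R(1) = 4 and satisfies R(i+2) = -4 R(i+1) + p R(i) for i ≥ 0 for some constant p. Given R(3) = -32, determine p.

R(2) = -16 + 7p
R(3) = 64 - 24p
So 64 - 24p = -32, giving p = 4.

4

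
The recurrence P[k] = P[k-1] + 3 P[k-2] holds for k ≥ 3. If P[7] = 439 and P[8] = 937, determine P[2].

1

Rearranging, P[k-2] = (P[k] - P[k-1]) / 3.
P[6] = (937 - 439) / 3 = 498/3 = 166
P[5] = (439 - 166) / 3 = 273/3 = 91
P[4] = (166 - 91) / 3 = 75/3 = 25
P[3] = (91 - 25) / 3 = 66/3 = 22
P[2] = (25 - 22) / 3 = 3/3 = 1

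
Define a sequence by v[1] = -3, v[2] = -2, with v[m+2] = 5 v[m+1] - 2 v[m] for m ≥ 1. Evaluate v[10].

-141992

v[3] = 5·(-2) - 2·(-3) = -4
v[4] = 5·(-4) - 2·(-2) = -16
v[5] = 5·(-16) - 2·(-4) = -72
v[6] = 5·(-72) - 2·(-16) = -328
v[7] = 5·(-328) - 2·(-72) = -1496
v[8] = 5·(-1496) - 2·(-328) = -6824
v[9] = 5·(-6824) - 2·(-1496) = -31128
v[10] = 5·(-31128) - 2·(-6824) = -141992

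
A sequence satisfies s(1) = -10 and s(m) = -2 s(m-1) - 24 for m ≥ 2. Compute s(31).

-2147483656

The fixed point is -24/(1 + 2) = -8, so s(m) + 8 = -2(s(m-1) + 8).
Hence s(m) = -2·(-2)^{m-1} - 8.
s(31) = -2·(-2)^{30} - 8 = -2·1073741824 - 8 = -2147483656.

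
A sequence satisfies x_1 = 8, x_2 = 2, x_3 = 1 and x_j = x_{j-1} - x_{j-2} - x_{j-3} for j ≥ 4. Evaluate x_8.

x_4 = 1 - 2 - 8 = -9
x_5 = (-9) - 1 - 2 = -12
x_6 = (-12) - (-9) - 1 = -4
x_7 = (-4) - (-12) - (-9) = 17
x_8 = 17 - (-4) - (-12) = 33

33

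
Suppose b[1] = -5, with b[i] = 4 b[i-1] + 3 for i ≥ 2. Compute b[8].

b[2] = 4*(-5) + 3 = -17
b[3] = 4*(-17) + 3 = -65
b[4] = 4*(-65) + 3 = -257
b[5] = 4*(-257) + 3 = -1025
b[6] = 4*(-1025) + 3 = -4097
b[7] = 4*(-4097) + 3 = -16385
b[8] = 4*(-16385) + 3 = -65537

-65537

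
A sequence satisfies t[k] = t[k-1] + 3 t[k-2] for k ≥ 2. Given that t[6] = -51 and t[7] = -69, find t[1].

Rearranging, t[k-2] = (t[k] - t[k-1]) / 3.
t[5] = (-69 - (-51)) / 3 = -18/3 = -6
t[4] = (-51 - (-6)) / 3 = -45/3 = -15
t[3] = (-6 - (-15)) / 3 = 9/3 = 3
t[2] = (-15 - 3) / 3 = -18/3 = -6
t[1] = (3 - (-6)) / 3 = 9/3 = 3

3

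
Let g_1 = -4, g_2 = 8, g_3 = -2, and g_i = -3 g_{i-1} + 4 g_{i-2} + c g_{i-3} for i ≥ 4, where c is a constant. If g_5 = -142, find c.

g_4 = 38 - 4c
g_5 = -122 + 20c
So -122 + 20c = -142, giving c = -1.

-1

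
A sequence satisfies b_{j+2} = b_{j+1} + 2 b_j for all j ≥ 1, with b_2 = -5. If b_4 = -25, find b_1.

Let b_1 = w.
b_3 = -5 + 2w
b_4 = -15 + 2w
So -15 + 2w = -25, giving w = -5.

-5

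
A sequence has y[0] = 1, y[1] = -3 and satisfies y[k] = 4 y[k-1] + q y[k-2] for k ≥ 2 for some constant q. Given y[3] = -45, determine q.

y[2] = -12 + q
y[3] = -48 + q
So -48 + q = -45, giving q = 3.

3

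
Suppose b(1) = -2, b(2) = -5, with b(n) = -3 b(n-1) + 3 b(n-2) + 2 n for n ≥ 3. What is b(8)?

-11249

b(3) = -3·(-5) + 3·(-2) + 6 = 15
b(4) = -3·15 + 3·(-5) + 8 = -52
b(5) = -3·(-52) + 3·15 + 10 = 211
b(6) = -3·211 + 3·(-52) + 12 = -777
b(7) = -3·(-777) + 3·211 + 14 = 2978
b(8) = -3·2978 + 3·(-777) + 16 = -11249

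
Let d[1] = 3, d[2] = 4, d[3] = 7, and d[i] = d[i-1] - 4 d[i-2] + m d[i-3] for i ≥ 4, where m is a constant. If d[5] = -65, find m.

d[4] = -9 + 3m
d[5] = -37 + 7m
So -37 + 7m = -65, giving m = -4.

-4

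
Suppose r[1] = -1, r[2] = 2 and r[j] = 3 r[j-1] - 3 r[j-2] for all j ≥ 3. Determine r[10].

r[3] = 3*2 - 3*(-1) = 9
r[4] = 3*9 - 3*2 = 21
r[5] = 3*21 - 3*9 = 36
r[6] = 3*36 - 3*21 = 45
r[7] = 3*45 - 3*36 = 27
r[8] = 3*27 - 3*45 = -54
r[9] = 3*(-54) - 3*27 = -243
r[10] = 3*(-243) - 3*(-54) = -567

-567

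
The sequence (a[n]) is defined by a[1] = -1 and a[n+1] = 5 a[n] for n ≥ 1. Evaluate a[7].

-15625

a[2] = 5*(-1) = -5
a[3] = 5*(-5) = -25
a[4] = 5*(-25) = -125
a[5] = 5*(-125) = -625
a[6] = 5*(-625) = -3125
a[7] = 5*(-3125) = -15625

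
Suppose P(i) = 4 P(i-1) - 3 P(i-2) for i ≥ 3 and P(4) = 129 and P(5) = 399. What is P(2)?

9

Rearranging, P(i-2) = (P(i) - 4 P(i-1)) / -3.
P(3) = (399 - 4·129) / -3 = -117/-3 = 39
P(2) = (129 - 4·39) / -3 = -27/-3 = 9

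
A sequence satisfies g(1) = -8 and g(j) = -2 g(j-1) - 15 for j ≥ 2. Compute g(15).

The fixed point is -15/(1 + 2) = -5, so g(j) + 5 = -2(g(j-1) + 5).
Hence g(j) = -3·(-2)^{j-1} - 5.
g(15) = -3·(-2)^{14} - 5 = -3·16384 - 5 = -49157.

-49157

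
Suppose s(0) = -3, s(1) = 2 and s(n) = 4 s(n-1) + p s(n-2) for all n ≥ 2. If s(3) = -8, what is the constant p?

s(2) = 8 - 3p
s(3) = 32 - 10p
So 32 - 10p = -8, giving p = 4.

4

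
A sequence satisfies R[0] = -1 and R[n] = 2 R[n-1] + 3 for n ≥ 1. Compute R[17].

262141

The fixed point is 3/(1 - 2) = -3, so R[n] + 3 = 2(R[n-1] + 3).
Hence R[n] = 2·2^n - 3.
R[17] = 2·2^{17} - 3 = 2·131072 - 3 = 262141.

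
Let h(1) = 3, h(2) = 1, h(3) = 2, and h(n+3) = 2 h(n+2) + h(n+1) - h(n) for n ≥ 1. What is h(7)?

23

h(4) = 2(2) + 1 - 3 = 2
h(5) = 2(2) + 2 - 1 = 5
h(6) = 2(5) + 2 - 2 = 10
h(7) = 2(10) + 5 - 2 = 23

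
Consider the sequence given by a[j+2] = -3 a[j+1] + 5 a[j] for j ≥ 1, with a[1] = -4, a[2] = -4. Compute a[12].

a[3] = -3(-4) + 5(-4) = -8
a[4] = -3(-8) + 5(-4) = 4
a[5] = -3(4) + 5(-8) = -52
a[6] = -3(-52) + 5(4) = 176
a[7] = -3(176) + 5(-52) = -788
a[8] = -3(-788) + 5(176) = 3244
a[9] = -3(3244) + 5(-788) = -13672
a[10] = -3(-13672) + 5(3244) = 57236
a[11] = -3(57236) + 5(-13672) = -240068
a[12] = -3(-240068) + 5(57236) = 1006384

1006384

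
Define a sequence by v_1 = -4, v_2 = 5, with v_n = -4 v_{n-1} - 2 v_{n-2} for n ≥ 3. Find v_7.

v_3 = -4·5 - 2·(-4) = -12
v_4 = -4·(-12) - 2·5 = 38
v_5 = -4·38 - 2·(-12) = -128
v_6 = -4·(-128) - 2·38 = 436
v_7 = -4·436 - 2·(-128) = -1488

-1488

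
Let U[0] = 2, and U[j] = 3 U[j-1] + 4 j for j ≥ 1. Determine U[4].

U[1] = 3·2 + 4 = 10
U[2] = 3·10 + 8 = 38
U[3] = 3·38 + 12 = 126
U[4] = 3·126 + 16 = 394

394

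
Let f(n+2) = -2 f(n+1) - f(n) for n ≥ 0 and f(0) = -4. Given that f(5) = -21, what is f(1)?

Let f(1) = v.
f(2) = 4 - 2v
f(3) = -8 + 3v
f(4) = 12 - 4v
f(5) = -16 + 5v
So -16 + 5v = -21, giving v = -1.

-1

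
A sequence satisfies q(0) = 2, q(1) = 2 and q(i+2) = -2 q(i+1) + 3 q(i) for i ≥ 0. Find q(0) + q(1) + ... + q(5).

12

q(2) = -2*2 + 3*2 = 2
q(3) = -2*2 + 3*2 = 2
q(4) = -2*2 + 3*2 = 2
q(5) = -2*2 + 3*2 = 2
Sum = 2 + 2 + 2 + 2 + 2 + 2 = 12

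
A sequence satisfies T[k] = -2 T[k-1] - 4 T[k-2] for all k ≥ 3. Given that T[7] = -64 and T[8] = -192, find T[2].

-3

Rearranging, T[k-2] = (T[k] + 2 T[k-1]) / -4.
T[6] = (-192 + 2·(-64)) / -4 = -320/-4 = 80
T[5] = (-64 + 2·80) / -4 = 96/-4 = -24
T[4] = (80 + 2·(-24)) / -4 = 32/-4 = -8
T[3] = (-24 + 2·(-8)) / -4 = -40/-4 = 10
T[2] = (-8 + 2·10) / -4 = 12/-4 = -3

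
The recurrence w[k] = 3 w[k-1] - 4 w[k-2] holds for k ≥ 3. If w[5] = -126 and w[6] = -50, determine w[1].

6

Rearranging, w[k-2] = (w[k] - 3 w[k-1]) / -4.
w[4] = (-50 - 3(-126)) / -4 = 328/-4 = -82
w[3] = (-126 - 3(-82)) / -4 = 120/-4 = -30
w[2] = (-82 - 3(-30)) / -4 = 8/-4 = -2
w[1] = (-30 - 3(-2)) / -4 = -24/-4 = 6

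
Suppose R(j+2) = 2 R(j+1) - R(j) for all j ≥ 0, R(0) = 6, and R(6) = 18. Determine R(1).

8

Let R(1) = v.
R(2) = -6 + 2v
R(3) = -12 + 3v
R(4) = -18 + 4v
R(5) = -24 + 5v
R(6) = -30 + 6v
So -30 + 6v = 18, giving v = 8.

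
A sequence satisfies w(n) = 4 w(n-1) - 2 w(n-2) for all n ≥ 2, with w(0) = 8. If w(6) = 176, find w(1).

Let w(1) = v.
w(2) = -16 + 4v
w(3) = -64 + 14v
w(4) = -224 + 48v
w(5) = -768 + 164v
w(6) = -2624 + 560v
So -2624 + 560v = 176, giving v = 5.

5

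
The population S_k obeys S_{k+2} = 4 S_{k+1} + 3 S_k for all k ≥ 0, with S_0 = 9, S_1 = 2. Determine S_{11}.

32120738

S_2 = 4*2 + 3*9 = 35
S_3 = 4*35 + 3*2 = 146
S_4 = 4*146 + 3*35 = 689
S_5 = 4*689 + 3*146 = 3194
S_6 = 4*3194 + 3*689 = 14843
S_7 = 4*14843 + 3*3194 = 68954
S_8 = 4*68954 + 3*14843 = 320345
S_9 = 4*320345 + 3*68954 = 1488242
S_{10} = 4*1488242 + 3*320345 = 6914003
S_{11} = 4*6914003 + 3*1488242 = 32120738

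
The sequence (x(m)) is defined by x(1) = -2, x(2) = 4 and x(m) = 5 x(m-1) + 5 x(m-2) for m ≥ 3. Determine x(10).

2758750

x(3) = 5·4 + 5·(-2) = 10
x(4) = 5·10 + 5·4 = 70
x(5) = 5·70 + 5·10 = 400
x(6) = 5·400 + 5·70 = 2350
x(7) = 5·2350 + 5·400 = 13750
x(8) = 5·13750 + 5·2350 = 80500
x(9) = 5·80500 + 5·13750 = 471250
x(10) = 5·471250 + 5·80500 = 2758750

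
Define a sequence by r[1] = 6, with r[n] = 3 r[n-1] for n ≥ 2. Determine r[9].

39366

r[2] = 3(6) = 18
r[3] = 3(18) = 54
r[4] = 3(54) = 162
r[5] = 3(162) = 486
r[6] = 3(486) = 1458
r[7] = 3(1458) = 4374
r[8] = 3(4374) = 13122
r[9] = 3(13122) = 39366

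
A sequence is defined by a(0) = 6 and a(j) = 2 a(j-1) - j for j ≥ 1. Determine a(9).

a(1) = 2(6) - 1 = 11
a(2) = 2(11) - 2 = 20
a(3) = 2(20) - 3 = 37
a(4) = 2(37) - 4 = 70
a(5) = 2(70) - 5 = 135
a(6) = 2(135) - 6 = 264
a(7) = 2(264) - 7 = 521
a(8) = 2(521) - 8 = 1034
a(9) = 2(1034) - 9 = 2059

2059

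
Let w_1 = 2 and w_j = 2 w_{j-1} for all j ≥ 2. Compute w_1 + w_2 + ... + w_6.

w_2 = 2·2 = 4
w_3 = 2·4 = 8
w_4 = 2·8 = 16
w_5 = 2·16 = 32
w_6 = 2·32 = 64
Sum = 2 + 4 + 8 + 16 + 32 + 64 = 126

126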